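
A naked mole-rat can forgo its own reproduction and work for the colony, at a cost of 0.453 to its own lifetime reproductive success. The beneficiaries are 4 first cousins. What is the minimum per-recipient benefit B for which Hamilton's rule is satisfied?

0.906

r to a first cousin = 1/8 (first cousins share one grandparent pair — two paths of length 4: r = 2·(1/2)^4 = 1/8).
Hamilton's rule with n recipients of equal r: n·r·B > C, so B > C/(n·r) = 0.453/(4·0.125) = 0.906.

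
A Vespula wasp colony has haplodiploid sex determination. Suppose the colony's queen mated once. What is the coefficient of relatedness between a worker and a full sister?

Haplodiploid full sisters inherit their father's entire haploid genome identically (contributing 1/2) and on average half of their mother's contribution (1/2 · 1/2 = 1/4); r = 1/2 + 1/4 = 3/4.

0.75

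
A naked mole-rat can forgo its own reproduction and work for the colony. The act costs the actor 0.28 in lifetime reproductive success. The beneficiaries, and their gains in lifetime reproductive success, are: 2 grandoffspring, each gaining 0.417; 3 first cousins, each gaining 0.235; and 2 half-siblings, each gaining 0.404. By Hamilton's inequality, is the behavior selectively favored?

Hamilton's rule: the trait is favored when the sum of r·B over every recipient exceeds the actor's cost C.
r to a grandoffspring = 1/4 (two parent–offspring links: r = (1/2)^2 = 1/4).
r to a first cousin = 0.125 (first cousins share one grandparent pair — two paths of length 4: r = 2·(1/2)^4 = 1/8).
r to a half-sibling = 1/4 (half-sibs share one parent — one path of length 2: r = (1/2)^2 = 1/4).
Summing one r·B term per recipient: 2·0.25·0.417 + 3·0.125·0.235 + 2·0.25·0.404 = 0.498625.
0.498625 > 0.28: the indirect benefit exceeds the cost.

Yes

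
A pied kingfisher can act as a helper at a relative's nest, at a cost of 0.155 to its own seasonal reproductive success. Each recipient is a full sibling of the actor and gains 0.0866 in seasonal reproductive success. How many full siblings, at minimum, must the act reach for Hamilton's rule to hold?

r to a full sibling = 1/2 (full sibs share both parents — two paths of length 2: r = 2·(1/2)^2 = 1/2).
Hamilton's rule: n·r·B > C  ⇒  n > C/(r·B) = 0.155/(0.5·0.0866) = 3.58.
The smallest integer exceeding 3.58 is 4.

4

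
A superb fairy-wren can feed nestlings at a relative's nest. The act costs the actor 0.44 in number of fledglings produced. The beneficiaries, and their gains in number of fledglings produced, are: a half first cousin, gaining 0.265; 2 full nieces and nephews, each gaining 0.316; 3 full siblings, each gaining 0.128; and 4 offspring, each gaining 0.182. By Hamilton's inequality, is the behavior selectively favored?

Yes

Hamilton's rule: the trait is favored when the sum of r·B over every recipient exceeds the actor's cost C.
r to a half first cousin = 0.0625 (half first cousins share one grandparent — one path of length 4: r = (1/2)^4 = 1/16).
r to a full niece or nephew = 0.25 (full aunt/uncle↔niece/nephew: two paths of length 3 through the shared grandparent pair: r = 2·(1/2)^3 = 1/4).
r to a full sibling = 0.5 (full sibs share both parents — two paths of length 2: r = 2·(1/2)^2 = 1/2).
r to an offspring = 0.5 (one parent–offspring link: r = (1/2)^1 = 1/2).
Summing one r·B term per recipient: 1·0.0625·0.265 + 2·0.25·0.316 + 3·0.5·0.128 + 4·0.5·0.182 = 0.7305625.
0.7305625 > 0.44: the indirect benefit exceeds the cost.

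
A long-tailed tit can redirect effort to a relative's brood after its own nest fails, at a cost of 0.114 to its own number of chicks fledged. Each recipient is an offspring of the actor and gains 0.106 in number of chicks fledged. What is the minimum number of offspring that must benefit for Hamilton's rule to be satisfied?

r to an offspring = 1/2 (one parent–offspring link: r = (1/2)^1 = 1/2).
Hamilton's rule: n·r·B > C  ⇒  n > C/(r·B) = 0.114/(0.5·0.106) = 2.151.
The smallest integer exceeding 2.151 is 3.

3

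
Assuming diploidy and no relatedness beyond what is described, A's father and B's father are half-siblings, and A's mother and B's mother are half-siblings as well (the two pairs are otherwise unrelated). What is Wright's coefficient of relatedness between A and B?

0.125

Relatedness sums over independent paths through distinct common ancestors.
A and B are related in two ways: half first cousins through their fathers (r = 1/16) and half first cousins through their mothers (r = 1/16).
r = 1/16 + 1/16 = 1/8 = 0.125.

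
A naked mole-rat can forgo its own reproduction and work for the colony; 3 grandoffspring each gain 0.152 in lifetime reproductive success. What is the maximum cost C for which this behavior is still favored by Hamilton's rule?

r to a grandoffspring = 0.25 (two parent–offspring links: r = (1/2)^2 = 1/4).
Hamilton's rule: n·r·B > C, so the trait is favored while C < n·r·B = 3·0.25·0.152 = 0.114.

0.114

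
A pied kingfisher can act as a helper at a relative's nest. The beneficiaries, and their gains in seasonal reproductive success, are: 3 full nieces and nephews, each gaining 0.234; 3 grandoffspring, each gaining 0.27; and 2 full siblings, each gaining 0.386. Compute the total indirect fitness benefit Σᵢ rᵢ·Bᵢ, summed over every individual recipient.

0.764

r to a full niece or nephew = 0.25 (full aunt/uncle↔niece/nephew: two paths of length 3 through the shared grandparent pair: r = 2·(1/2)^3 = 1/4).
r to a grandoffspring = 0.25 (two parent–offspring links: r = (1/2)^2 = 1/4).
r to a full sibling = 0.5 (full sibs share both parents — two paths of length 2: r = 2·(1/2)^2 = 1/2).
Summing one r·B term per recipient: 3·0.25·0.234 + 3·0.25·0.27 + 2·0.5·0.386 = 0.764.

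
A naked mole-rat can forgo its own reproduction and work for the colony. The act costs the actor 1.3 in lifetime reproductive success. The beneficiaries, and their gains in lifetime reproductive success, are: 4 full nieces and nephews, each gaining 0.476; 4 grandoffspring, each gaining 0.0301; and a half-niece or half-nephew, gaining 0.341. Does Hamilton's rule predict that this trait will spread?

No

Hamilton's rule: the trait is favored when the sum of r·B over every recipient exceeds the actor's cost C.
r to a full niece or nephew = 0.25 (full aunt/uncle↔niece/nephew: two paths of length 3 through the shared grandparent pair: r = 2·(1/2)^3 = 1/4).
r to a grandoffspring = 1/4 (two parent–offspring links: r = (1/2)^2 = 1/4).
r to a half-niece or half-nephew = 1/8 (half-aunt/uncle↔niece/nephew: one path of length 3: r = (1/2)^3 = 1/8).
Summing one r·B term per recipient: 4·0.25·0.476 + 4·0.25·0.0301 + 1·0.125·0.341 = 0.548725.
0.548725 < 1.3: the indirect benefit is less than the cost.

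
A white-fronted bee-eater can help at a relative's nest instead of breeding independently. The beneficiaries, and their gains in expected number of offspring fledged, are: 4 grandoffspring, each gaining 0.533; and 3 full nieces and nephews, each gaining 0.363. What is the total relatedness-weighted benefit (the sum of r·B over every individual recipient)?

r to a grandoffspring = 1/4 (two parent–offspring links: r = (1/2)^2 = 1/4).
r to a full niece or nephew = 0.25 (full aunt/uncle↔niece/nephew: two paths of length 3 through the shared grandparent pair: r = 2·(1/2)^3 = 1/4).
Summing one r·B term per recipient: 4·0.25·0.533 + 3·0.25·0.363 = 0.80525.

0.80525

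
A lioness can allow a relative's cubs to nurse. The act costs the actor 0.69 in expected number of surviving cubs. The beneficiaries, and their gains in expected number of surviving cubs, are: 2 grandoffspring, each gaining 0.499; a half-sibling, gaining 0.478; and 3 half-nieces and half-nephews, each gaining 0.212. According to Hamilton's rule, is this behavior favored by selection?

No

Hamilton's rule: the trait is favored when the sum of r·B over every recipient exceeds the actor's cost C.
r to a grandoffspring = 1/4 (two parent–offspring links: r = (1/2)^2 = 1/4).
r to a half-sibling = 0.25 (half-sibs share one parent — one path of length 2: r = (1/2)^2 = 1/4).
r to a half-niece or half-nephew = 1/8 (half-aunt/uncle↔niece/nephew: one path of length 3: r = (1/2)^3 = 1/8).
Summing one r·B term per recipient: 2·0.25·0.499 + 1·0.25·0.478 + 3·0.125·0.212 = 0.4485.
0.4485 < 0.69: the indirect benefit is less than the cost.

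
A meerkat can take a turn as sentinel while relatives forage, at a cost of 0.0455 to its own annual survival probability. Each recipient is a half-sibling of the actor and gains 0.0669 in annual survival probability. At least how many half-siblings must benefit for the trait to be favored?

r to a half-sibling = 0.25 (half-sibs share one parent — one path of length 2: r = (1/2)^2 = 1/4).
Hamilton's rule: n·r·B > C  ⇒  n > C/(r·B) = 0.0455/(0.25·0.0669) = 2.72.
The smallest integer exceeding 2.72 is 3.

3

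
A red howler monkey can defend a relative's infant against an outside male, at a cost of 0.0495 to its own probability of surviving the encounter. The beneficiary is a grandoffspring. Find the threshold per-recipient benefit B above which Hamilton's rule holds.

0.198

r to a grandoffspring = 1/4 (two parent–offspring links: r = (1/2)^2 = 1/4).
Hamilton's rule with n recipients of equal r: n·r·B > C, so B > C/(n·r) = 0.0495/(1·0.25) = 0.198.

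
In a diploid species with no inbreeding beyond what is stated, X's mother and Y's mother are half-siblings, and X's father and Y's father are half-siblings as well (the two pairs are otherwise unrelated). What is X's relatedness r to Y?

Wright's path rule: contributions from independent ancestry routes add.
X and Y are related in two ways: half first cousins through their mothers (r = 1/16) and half first cousins through their fathers (r = 1/16).
r = 1/16 + 1/16 = 1/8 = 0.125.

0.125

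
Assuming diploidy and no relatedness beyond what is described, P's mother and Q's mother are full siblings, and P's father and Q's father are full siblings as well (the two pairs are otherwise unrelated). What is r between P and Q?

0.25

With two independent routes of shared ancestry, r is the sum of the two contributions.
P and Q are related in two ways: first cousins through their mothers (r = 1/8) and first cousins through their fathers (r = 1/8) — i.e. double first cousins.
r = 1/8 + 1/8 = 0.25.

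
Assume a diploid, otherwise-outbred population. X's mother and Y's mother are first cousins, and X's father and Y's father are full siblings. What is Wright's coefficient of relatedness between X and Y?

0.15625

Wright's path rule: contributions from independent ancestry routes add.
X and Y are related in two ways: second cousins through their mothers (r = 1/32) and first cousins through their fathers (r = 1/8).
r = 1/32 + 1/8 = 5/32 = 0.15625.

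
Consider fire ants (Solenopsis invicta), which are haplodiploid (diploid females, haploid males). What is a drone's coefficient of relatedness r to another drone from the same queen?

0.5

Haploid brothers each carry a random half of the queen's diploid genome, so on average they share half: r = 1/2.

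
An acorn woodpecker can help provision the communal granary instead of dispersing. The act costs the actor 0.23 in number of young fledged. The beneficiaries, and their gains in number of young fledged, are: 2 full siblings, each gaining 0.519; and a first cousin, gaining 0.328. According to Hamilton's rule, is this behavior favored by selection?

Yes

Hamilton's rule: the trait is favored when the sum of r·B over every recipient exceeds the actor's cost C.
r to a full sibling = 1/2 (full sibs share both parents — two paths of length 2: r = 2·(1/2)^2 = 1/2).
r to a first cousin = 1/8 (first cousins share one grandparent pair — two paths of length 4: r = 2·(1/2)^4 = 1/8).
Summing one r·B term per recipient: 2·0.5·0.519 + 1·0.125·0.328 = 0.56.
0.56 > 0.23: the indirect benefit exceeds the cost.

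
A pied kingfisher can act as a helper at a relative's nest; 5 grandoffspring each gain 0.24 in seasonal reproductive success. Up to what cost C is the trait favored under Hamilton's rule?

r to a grandoffspring = 0.25 (two parent–offspring links: r = (1/2)^2 = 1/4).
Hamilton's rule: n·r·B > C, so the trait is favored while C < n·r·B = 5·0.25·0.24 = 0.3.

0.3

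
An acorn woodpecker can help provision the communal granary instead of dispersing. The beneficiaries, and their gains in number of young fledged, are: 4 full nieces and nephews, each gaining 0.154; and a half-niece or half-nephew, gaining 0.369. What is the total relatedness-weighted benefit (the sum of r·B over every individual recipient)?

r to a full niece or nephew = 1/4 (full aunt/uncle↔niece/nephew: two paths of length 3 through the shared grandparent pair: r = 2·(1/2)^3 = 1/4).
r to a half-niece or half-nephew = 0.125 (half-aunt/uncle↔niece/nephew: one path of length 3: r = (1/2)^3 = 1/8).
Summing one r·B term per recipient: 4·0.25·0.154 + 1·0.125·0.369 = 0.200125.

0.200125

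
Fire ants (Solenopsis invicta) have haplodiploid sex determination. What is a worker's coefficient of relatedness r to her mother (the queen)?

One meiotic link between diploid queen and diploid daughter: r = 1/2.

0.5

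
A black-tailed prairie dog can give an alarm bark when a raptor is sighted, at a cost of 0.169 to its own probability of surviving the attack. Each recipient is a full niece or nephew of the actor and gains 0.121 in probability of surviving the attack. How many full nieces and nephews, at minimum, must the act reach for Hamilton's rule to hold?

r to a full niece or nephew = 1/4 (full aunt/uncle↔niece/nephew: two paths of length 3 through the shared grandparent pair: r = 2·(1/2)^3 = 1/4).
Hamilton's rule: n·r·B > C  ⇒  n > C/(r·B) = 0.169/(0.25·0.121) = 5.587.
The smallest integer exceeding 5.587 is 6.

6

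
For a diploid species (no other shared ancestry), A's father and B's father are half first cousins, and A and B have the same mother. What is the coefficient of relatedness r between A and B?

0.265625

Relatedness sums over independent paths through distinct common ancestors.
A and B are related in two ways: half second cousins through their fathers (r = 1/64) and half-sibs through their shared mother (r = 1/4).
r = 1/64 + 1/4 = 17/64 = 0.265625.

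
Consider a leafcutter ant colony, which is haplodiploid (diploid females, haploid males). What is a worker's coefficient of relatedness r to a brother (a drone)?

Her haploid brother carries none of their father's genes and a random half of their mother's genome; that half matches the maternal half of her own genome with probability 1/2: r = 1/2 · 1/2 = 1/4.

0.25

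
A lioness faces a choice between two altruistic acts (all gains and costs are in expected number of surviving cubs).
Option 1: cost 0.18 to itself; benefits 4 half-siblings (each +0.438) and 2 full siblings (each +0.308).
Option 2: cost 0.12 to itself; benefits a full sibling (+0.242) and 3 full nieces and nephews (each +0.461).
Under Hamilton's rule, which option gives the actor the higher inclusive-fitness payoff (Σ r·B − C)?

Option 1

Option 1: r to a half-sibling = 0.25.
Option 1: r to a full sibling = 0.5.
Option 1: Σ r·B − C = (4·0.25·0.438 + 2·0.5·0.308) − 0.18 = 0.566.
Option 2: r to a full sibling = 0.5.
Option 2: r to a full niece or nephew = 0.25.
Option 2: Σ r·B − C = (1·0.5·0.242 + 3·0.25·0.461) − 0.12 = 0.34675.
Option 1 has the higher net inclusive-fitness payoff.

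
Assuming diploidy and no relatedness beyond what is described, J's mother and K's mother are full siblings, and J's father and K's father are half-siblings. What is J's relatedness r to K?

0.1875

Relatedness sums over independent paths through distinct common ancestors.
J and K are related in two ways: first cousins through their mothers (r = 1/8) and half first cousins through their fathers (r = 1/16).
r = 1/8 + 1/16 = 3/16 = 0.1875.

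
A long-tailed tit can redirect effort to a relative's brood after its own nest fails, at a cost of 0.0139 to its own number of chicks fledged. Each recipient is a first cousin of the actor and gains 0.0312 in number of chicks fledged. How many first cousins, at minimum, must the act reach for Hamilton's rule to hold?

r to a first cousin = 1/8 (first cousins share one grandparent pair — two paths of length 4: r = 2·(1/2)^4 = 1/8).
Hamilton's rule: n·r·B > C  ⇒  n > C/(r·B) = 0.0139/(0.125·0.0312) = 3.564.
The smallest integer exceeding 3.564 is 4.

4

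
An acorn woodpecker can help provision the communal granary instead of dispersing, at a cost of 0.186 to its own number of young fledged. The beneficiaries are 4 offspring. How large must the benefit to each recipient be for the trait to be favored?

0.093

r to an offspring = 1/2 (one parent–offspring link: r = (1/2)^1 = 1/2).
Hamilton's rule with n recipients of equal r: n·r·B > C, so B > C/(n·r) = 0.186/(4·0.5) = 0.093.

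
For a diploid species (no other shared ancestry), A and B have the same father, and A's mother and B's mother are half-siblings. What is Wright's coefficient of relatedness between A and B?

0.3125

Independent pedigree routes through distinct common ancestors add.
A and B are related in two ways: half-sibs through their shared father (r = 1/4) and half first cousins through their mothers (r = 1/16).
r = 1/4 + 1/16 = 0.3125.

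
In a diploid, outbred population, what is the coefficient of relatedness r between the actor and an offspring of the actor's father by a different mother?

Each parent–offspring link contributes a factor of 1/2, and independent paths through distinct common ancestors add.
Half-sibs share one parent — one path of length 2: r = (1/2)^2 = 1/4.

0.25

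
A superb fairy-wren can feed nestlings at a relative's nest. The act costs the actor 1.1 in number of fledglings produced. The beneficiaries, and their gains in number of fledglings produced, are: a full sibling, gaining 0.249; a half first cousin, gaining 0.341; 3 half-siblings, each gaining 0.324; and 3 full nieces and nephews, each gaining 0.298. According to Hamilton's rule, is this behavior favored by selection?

No

Hamilton's rule: the trait is favored when the sum of r·B over every recipient exceeds the actor's cost C.
r to a full sibling = 1/2 (full sibs share both parents — two paths of length 2: r = 2·(1/2)^2 = 1/2).
r to a half first cousin = 1/16 (half first cousins share one grandparent — one path of length 4: r = (1/2)^4 = 1/16).
r to a half-sibling = 1/4 (half-sibs share one parent — one path of length 2: r = (1/2)^2 = 1/4).
r to a full niece or nephew = 1/4 (full aunt/uncle↔niece/nephew: two paths of length 3 through the shared grandparent pair: r = 2·(1/2)^3 = 1/4).
Summing one r·B term per recipient: 1·0.5·0.249 + 1·0.0625·0.341 + 3·0.25·0.324 + 3·0.25·0.298 = 0.6123125.
0.6123125 < 1.1: the indirect benefit is less than the cost.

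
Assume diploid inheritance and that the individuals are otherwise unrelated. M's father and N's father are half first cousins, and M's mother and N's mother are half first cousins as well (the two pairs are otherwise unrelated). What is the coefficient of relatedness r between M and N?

0.03125

Independent pedigree routes through distinct common ancestors add.
M and N are related in two ways: half second cousins through their fathers (r = 1/64) and half second cousins through their mothers (r = 1/64).
r = 1/64 + 1/64 = 0.03125.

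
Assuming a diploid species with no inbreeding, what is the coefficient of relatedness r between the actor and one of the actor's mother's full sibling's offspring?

Each parent–offspring link contributes a factor of 1/2, and independent paths through distinct common ancestors add.
First cousins share one grandparent pair — two paths of length 4: r = 2·(1/2)^4 = 1/8.

0.125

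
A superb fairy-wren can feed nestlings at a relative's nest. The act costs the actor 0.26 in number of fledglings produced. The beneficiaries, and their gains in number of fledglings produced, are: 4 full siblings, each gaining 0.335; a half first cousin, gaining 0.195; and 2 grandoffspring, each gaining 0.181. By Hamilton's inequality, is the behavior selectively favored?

Yes

Hamilton's rule: the trait is favored when the sum of r·B over every recipient exceeds the actor's cost C.
r to a full sibling = 0.5 (full sibs share both parents — two paths of length 2: r = 2·(1/2)^2 = 1/2).
r to a half first cousin = 1/16 (half first cousins share one grandparent — one path of length 4: r = (1/2)^4 = 1/16).
r to a grandoffspring = 1/4 (two parent–offspring links: r = (1/2)^2 = 1/4).
Summing one r·B term per recipient: 4·0.5·0.335 + 1·0.0625·0.195 + 2·0.25·0.181 = 0.7726875.
0.7726875 > 0.26: the indirect benefit exceeds the cost.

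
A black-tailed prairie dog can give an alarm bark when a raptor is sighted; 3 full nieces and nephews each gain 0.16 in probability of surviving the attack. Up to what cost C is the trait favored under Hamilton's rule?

r to a full niece or nephew = 0.25 (full aunt/uncle↔niece/nephew: two paths of length 3 through the shared grandparent pair: r = 2·(1/2)^3 = 1/4).
Hamilton's rule: n·r·B > C, so the trait is favored while C < n·r·B = 3·0.25·0.16 = 0.12.

0.12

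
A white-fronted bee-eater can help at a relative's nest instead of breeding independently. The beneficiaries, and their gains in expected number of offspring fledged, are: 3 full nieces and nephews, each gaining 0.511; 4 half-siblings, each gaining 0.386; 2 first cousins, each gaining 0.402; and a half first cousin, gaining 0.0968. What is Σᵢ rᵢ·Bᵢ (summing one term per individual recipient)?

0.8758

r to a full niece or nephew = 1/4 (full aunt/uncle↔niece/nephew: two paths of length 3 through the shared grandparent pair: r = 2·(1/2)^3 = 1/4).
r to a half-sibling = 0.25 (half-sibs share one parent — one path of length 2: r = (1/2)^2 = 1/4).
r to a first cousin = 1/8 (first cousins share one grandparent pair — two paths of length 4: r = 2·(1/2)^4 = 1/8).
r to a half first cousin = 1/16 (half first cousins share one grandparent — one path of length 4: r = (1/2)^4 = 1/16).
Summing one r·B term per recipient: 3·0.25·0.511 + 4·0.25·0.386 + 2·0.125·0.402 + 1·0.0625·0.0968 = 0.8758.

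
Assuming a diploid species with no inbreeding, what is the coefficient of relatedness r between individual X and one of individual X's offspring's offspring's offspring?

0.125

Each parent–offspring link contributes a factor of 1/2, and independent paths through distinct common ancestors add.
Three parent–offspring links: r = (1/2)^3 = 1/8.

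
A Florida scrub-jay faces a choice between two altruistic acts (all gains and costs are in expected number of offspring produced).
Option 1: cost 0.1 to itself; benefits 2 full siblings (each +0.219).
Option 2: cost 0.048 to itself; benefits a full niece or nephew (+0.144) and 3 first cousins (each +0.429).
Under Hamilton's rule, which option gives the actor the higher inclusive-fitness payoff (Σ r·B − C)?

Option 2

Option 1: r to a full sibling = 0.5.
Option 1: Σ r·B − C = (2·0.5·0.219) − 0.1 = 0.119.
Option 2: r to a full niece or nephew = 0.25.
Option 2: r to a first cousin = 0.125.
Option 2: Σ r·B − C = (1·0.25·0.144 + 3·0.125·0.429) − 0.048 = 0.148875.
Option 2 has the higher net inclusive-fitness payoff.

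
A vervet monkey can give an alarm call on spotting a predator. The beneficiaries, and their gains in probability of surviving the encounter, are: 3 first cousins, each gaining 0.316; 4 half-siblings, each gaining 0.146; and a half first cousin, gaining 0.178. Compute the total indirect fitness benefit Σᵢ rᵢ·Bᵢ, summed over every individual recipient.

r to a first cousin = 1/8 (first cousins share one grandparent pair — two paths of length 4: r = 2·(1/2)^4 = 1/8).
r to a half-sibling = 0.25 (half-sibs share one parent — one path of length 2: r = (1/2)^2 = 1/4).
r to a half first cousin = 0.0625 (half first cousins share one grandparent — one path of length 4: r = (1/2)^4 = 1/16).
Summing one r·B term per recipient: 3·0.125·0.316 + 4·0.25·0.146 + 1·0.0625·0.178 = 0.275625.

0.275625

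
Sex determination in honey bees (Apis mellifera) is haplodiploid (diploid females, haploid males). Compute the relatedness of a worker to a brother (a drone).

0.25

Her haploid brother carries none of their father's genes and a random half of their mother's genome; that half matches the maternal half of her own genome with probability 1/2: r = 1/2 · 1/2 = 1/4.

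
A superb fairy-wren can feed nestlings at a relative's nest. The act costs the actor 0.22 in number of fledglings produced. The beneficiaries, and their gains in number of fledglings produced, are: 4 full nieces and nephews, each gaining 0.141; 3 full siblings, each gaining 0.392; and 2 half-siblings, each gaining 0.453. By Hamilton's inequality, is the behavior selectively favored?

Yes

Hamilton's rule: the trait is favored when the sum of r·B over every recipient exceeds the actor's cost C.
r to a full niece or nephew = 1/4 (full aunt/uncle↔niece/nephew: two paths of length 3 through the shared grandparent pair: r = 2·(1/2)^3 = 1/4).
r to a full sibling = 0.5 (full sibs share both parents — two paths of length 2: r = 2·(1/2)^2 = 1/2).
r to a half-sibling = 1/4 (half-sibs share one parent — one path of length 2: r = (1/2)^2 = 1/4).
Summing one r·B term per recipient: 4·0.25·0.141 + 3·0.5·0.392 + 2·0.25·0.453 = 0.9555.
0.9555 > 0.22: the indirect benefit exceeds the cost.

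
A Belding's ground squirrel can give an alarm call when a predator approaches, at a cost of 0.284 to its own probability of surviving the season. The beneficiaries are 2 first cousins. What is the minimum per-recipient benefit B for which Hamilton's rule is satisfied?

1.136

r to a first cousin = 1/8 (first cousins share one grandparent pair — two paths of length 4: r = 2·(1/2)^4 = 1/8).
Hamilton's rule with n recipients of equal r: n·r·B > C, so B > C/(n·r) = 0.284/(2·0.125) = 1.136.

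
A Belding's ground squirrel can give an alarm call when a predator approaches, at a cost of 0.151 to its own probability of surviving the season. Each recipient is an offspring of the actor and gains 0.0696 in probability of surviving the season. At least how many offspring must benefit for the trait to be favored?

5

r to an offspring = 1/2 (one parent–offspring link: r = (1/2)^1 = 1/2).
Hamilton's rule: n·r·B > C  ⇒  n > C/(r·B) = 0.151/(0.5·0.0696) = 4.339.
The smallest integer exceeding 4.339 is 5.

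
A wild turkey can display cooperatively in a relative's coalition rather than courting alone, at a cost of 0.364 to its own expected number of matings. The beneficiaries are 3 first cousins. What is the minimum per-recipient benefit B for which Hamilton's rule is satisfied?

r to a first cousin = 1/8 (first cousins share one grandparent pair — two paths of length 4: r = 2·(1/2)^4 = 1/8).
Hamilton's rule with n recipients of equal r: n·r·B > C, so B > C/(n·r) = 0.364/(3·0.125) = 0.9707.

0.9707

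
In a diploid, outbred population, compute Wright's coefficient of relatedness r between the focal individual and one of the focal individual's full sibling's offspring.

0.25

Each parent–offspring link contributes a factor of 1/2, and independent paths through distinct common ancestors add.
Full aunt/uncle↔niece/nephew: two paths of length 3 through the shared grandparent pair: r = 2·(1/2)^3 = 1/4.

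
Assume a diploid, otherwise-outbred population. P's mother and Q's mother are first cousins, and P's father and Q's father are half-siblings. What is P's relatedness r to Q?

0.09375

Relatedness sums over independent paths through distinct common ancestors.
P and Q are related in two ways: second cousins through their mothers (r = 1/32) and half first cousins through their fathers (r = 1/16).
r = 1/32 + 1/16 = 3/32 = 0.09375.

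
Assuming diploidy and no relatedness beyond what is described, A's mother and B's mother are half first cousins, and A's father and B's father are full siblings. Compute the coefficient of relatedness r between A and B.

0.140625

With two independent routes of shared ancestry, r is the sum of the two contributions.
A and B are related in two ways: half second cousins through their mothers (r = 1/64) and first cousins through their fathers (r = 1/8).
r = 1/64 + 1/8 = 9/64 = 0.140625.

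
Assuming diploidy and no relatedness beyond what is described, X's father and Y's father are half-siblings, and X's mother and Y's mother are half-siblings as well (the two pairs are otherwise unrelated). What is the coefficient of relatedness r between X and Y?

0.125

Wright's path rule: contributions from independent ancestry routes add.
X and Y are related in two ways: half first cousins through their fathers (r = 1/16) and half first cousins through their mothers (r = 1/16).
r = 1/16 + 1/16 = 1/8 = 0.125.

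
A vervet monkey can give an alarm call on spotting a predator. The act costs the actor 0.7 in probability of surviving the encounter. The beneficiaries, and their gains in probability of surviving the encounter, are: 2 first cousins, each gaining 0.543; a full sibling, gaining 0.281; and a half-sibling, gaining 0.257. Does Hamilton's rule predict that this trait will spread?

Hamilton's rule: the trait is favored when the sum of r·B over every recipient exceeds the actor's cost C.
r to a first cousin = 0.125 (first cousins share one grandparent pair — two paths of length 4: r = 2·(1/2)^4 = 1/8).
r to a full sibling = 1/2 (full sibs share both parents — two paths of length 2: r = 2·(1/2)^2 = 1/2).
r to a half-sibling = 1/4 (half-sibs share one parent — one path of length 2: r = (1/2)^2 = 1/4).
Summing one r·B term per recipient: 2·0.125·0.543 + 1·0.5·0.281 + 1·0.25·0.257 = 0.3405.
0.3405 < 0.7: the indirect benefit is less than the cost.

No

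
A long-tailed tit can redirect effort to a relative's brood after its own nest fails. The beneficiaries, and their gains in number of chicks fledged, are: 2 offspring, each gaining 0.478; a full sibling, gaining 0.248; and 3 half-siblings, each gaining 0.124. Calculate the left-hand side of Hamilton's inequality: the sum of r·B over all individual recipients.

r to an offspring = 0.5 (one parent–offspring link: r = (1/2)^1 = 1/2).
r to a full sibling = 1/2 (full sibs share both parents — two paths of length 2: r = 2·(1/2)^2 = 1/2).
r to a half-sibling = 0.25 (half-sibs share one parent — one path of length 2: r = (1/2)^2 = 1/4).
Summing one r·B term per recipient: 2·0.5·0.478 + 1·0.5·0.248 + 3·0.25·0.124 = 0.695.

0.695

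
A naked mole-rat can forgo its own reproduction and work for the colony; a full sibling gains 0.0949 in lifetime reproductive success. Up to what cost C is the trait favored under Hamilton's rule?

r to a full sibling = 1/2 (full sibs share both parents — two paths of length 2: r = 2·(1/2)^2 = 1/2).
Hamilton's rule: n·r·B > C, so the trait is favored while C < n·r·B = 1·0.5·0.0949 = 0.04745.

0.04745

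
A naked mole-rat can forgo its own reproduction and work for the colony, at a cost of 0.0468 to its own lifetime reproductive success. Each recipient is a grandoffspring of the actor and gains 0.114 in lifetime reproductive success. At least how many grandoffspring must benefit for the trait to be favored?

r to a grandoffspring = 1/4 (two parent–offspring links: r = (1/2)^2 = 1/4).
Hamilton's rule: n·r·B > C  ⇒  n > C/(r·B) = 0.0468/(0.25·0.114) = 1.642.
The smallest integer exceeding 1.642 is 2.

2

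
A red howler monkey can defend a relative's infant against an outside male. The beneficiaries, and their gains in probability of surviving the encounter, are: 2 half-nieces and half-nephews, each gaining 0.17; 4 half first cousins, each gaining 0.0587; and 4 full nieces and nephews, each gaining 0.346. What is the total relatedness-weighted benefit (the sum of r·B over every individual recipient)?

0.403175

r to a half-niece or half-nephew = 0.125 (half-aunt/uncle↔niece/nephew: one path of length 3: r = (1/2)^3 = 1/8).
r to a half first cousin = 0.0625 (half first cousins share one grandparent — one path of length 4: r = (1/2)^4 = 1/16).
r to a full niece or nephew = 0.25 (full aunt/uncle↔niece/nephew: two paths of length 3 through the shared grandparent pair: r = 2·(1/2)^3 = 1/4).
Summing one r·B term per recipient: 2·0.125·0.17 + 4·0.0625·0.0587 + 4·0.25·0.346 = 0.403175.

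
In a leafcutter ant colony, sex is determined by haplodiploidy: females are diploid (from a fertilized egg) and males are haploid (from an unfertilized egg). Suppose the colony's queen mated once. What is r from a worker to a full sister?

Haplodiploid full sisters inherit their father's entire haploid genome identically (contributing 1/2) and on average half of their mother's contribution (1/2 · 1/2 = 1/4); r = 1/2 + 1/4 = 3/4.

0.75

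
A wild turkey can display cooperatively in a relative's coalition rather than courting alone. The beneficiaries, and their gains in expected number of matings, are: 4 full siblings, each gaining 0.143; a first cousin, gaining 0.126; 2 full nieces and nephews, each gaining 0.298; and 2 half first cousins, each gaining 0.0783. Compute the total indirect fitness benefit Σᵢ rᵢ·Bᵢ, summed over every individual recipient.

r to a full sibling = 0.5 (full sibs share both parents — two paths of length 2: r = 2·(1/2)^2 = 1/2).
r to a first cousin = 1/8 (first cousins share one grandparent pair — two paths of length 4: r = 2·(1/2)^4 = 1/8).
r to a full niece or nephew = 1/4 (full aunt/uncle↔niece/nephew: two paths of length 3 through the shared grandparent pair: r = 2·(1/2)^3 = 1/4).
r to a half first cousin = 1/16 (half first cousins share one grandparent — one path of length 4: r = (1/2)^4 = 1/16).
Summing one r·B term per recipient: 4·0.5·0.143 + 1·0.125·0.126 + 2·0.25·0.298 + 2·0.0625·0.0783 = 0.4605375.

0.4605375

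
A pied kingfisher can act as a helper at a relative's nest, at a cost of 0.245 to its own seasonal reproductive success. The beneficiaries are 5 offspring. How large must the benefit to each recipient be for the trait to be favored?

0.098

r to an offspring = 0.5 (one parent–offspring link: r = (1/2)^1 = 1/2).
Hamilton's rule with n recipients of equal r: n·r·B > C, so B > C/(n·r) = 0.245/(5·0.5) = 0.098.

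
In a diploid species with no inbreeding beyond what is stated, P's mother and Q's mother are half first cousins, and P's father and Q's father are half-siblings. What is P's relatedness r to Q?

0.078125

Independent pedigree routes through distinct common ancestors add.
P and Q are related in two ways: half second cousins through their mothers (r = 1/64) and half first cousins through their fathers (r = 1/16).
r = 1/64 + 1/16 = 5/64 = 0.078125.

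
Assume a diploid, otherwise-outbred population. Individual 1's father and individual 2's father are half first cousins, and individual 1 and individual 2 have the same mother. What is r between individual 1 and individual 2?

0.265625

Wright's path rule: contributions from independent ancestry routes add.
Individual 1 and individual 2 are related in two ways: half second cousins through their fathers (r = 1/64) and half-sibs through their shared mother (r = 1/4).
r = 1/64 + 1/4 = 0.265625.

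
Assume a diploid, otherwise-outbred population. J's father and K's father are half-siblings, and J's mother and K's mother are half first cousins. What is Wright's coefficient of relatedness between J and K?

0.078125

Independent pedigree routes through distinct common ancestors add.
J and K are related in two ways: half first cousins through their fathers (r = 1/16) and half second cousins through their mothers (r = 1/64).
r = 1/16 + 1/64 = 0.078125.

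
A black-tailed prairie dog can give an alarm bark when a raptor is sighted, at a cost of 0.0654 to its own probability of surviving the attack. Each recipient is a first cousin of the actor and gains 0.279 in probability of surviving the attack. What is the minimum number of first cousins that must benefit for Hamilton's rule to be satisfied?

2

r to a first cousin = 1/8 (first cousins share one grandparent pair — two paths of length 4: r = 2·(1/2)^4 = 1/8).
Hamilton's rule: n·r·B > C  ⇒  n > C/(r·B) = 0.0654/(0.125·0.279) = 1.875.
The smallest integer exceeding 1.875 is 2.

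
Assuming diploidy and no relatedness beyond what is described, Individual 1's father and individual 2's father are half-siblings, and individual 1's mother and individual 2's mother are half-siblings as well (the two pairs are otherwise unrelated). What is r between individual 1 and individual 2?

0.125

With two independent routes of shared ancestry, r is the sum of the two contributions.
Individual 1 and individual 2 are related in two ways: half first cousins through their fathers (r = 1/16) and half first cousins through their mothers (r = 1/16).
r = 1/16 + 1/16 = 1/8 = 0.125.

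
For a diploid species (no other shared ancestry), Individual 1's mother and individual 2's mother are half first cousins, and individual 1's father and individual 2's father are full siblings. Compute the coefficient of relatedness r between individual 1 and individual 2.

0.140625

Independent pedigree routes through distinct common ancestors add.
Individual 1 and individual 2 are related in two ways: half second cousins through their mothers (r = 1/64) and first cousins through their fathers (r = 1/8).
r = 1/64 + 1/8 = 0.140625.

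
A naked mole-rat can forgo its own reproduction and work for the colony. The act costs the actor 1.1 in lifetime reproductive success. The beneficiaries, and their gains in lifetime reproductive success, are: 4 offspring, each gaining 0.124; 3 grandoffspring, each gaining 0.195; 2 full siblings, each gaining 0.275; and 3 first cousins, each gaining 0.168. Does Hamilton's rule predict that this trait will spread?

No

Hamilton's rule: the trait is favored when the sum of r·B over every recipient exceeds the actor's cost C.
r to an offspring = 1/2 (one parent–offspring link: r = (1/2)^1 = 1/2).
r to a grandoffspring = 0.25 (two parent–offspring links: r = (1/2)^2 = 1/4).
r to a full sibling = 0.5 (full sibs share both parents — two paths of length 2: r = 2·(1/2)^2 = 1/2).
r to a first cousin = 0.125 (first cousins share one grandparent pair — two paths of length 4: r = 2·(1/2)^4 = 1/8).
Summing one r·B term per recipient: 4·0.5·0.124 + 3·0.25·0.195 + 2·0.5·0.275 + 3·0.125·0.168 = 0.73225.
0.73225 < 1.1: the indirect benefit is less than the cost.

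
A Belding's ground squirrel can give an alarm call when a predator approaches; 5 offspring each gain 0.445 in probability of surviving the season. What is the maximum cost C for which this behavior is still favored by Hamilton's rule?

1.1125

r to an offspring = 1/2 (one parent–offspring link: r = (1/2)^1 = 1/2).
Hamilton's rule: n·r·B > C, so the trait is favored while C < n·r·B = 5·0.5·0.445 = 1.1125.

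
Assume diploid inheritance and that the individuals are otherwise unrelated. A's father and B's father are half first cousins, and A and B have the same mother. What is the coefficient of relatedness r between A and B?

0.265625

Relatedness sums over independent paths through distinct common ancestors.
A and B are related in two ways: half second cousins through their fathers (r = 1/64) and half-sibs through their shared mother (r = 1/4).
r = 1/64 + 1/4 = 0.265625.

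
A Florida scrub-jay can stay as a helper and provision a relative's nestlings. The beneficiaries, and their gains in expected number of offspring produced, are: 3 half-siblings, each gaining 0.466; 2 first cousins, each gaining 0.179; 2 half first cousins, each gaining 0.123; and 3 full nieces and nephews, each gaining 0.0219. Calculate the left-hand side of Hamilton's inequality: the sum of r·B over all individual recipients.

r to a half-sibling = 1/4 (half-sibs share one parent — one path of length 2: r = (1/2)^2 = 1/4).
r to a first cousin = 0.125 (first cousins share one grandparent pair — two paths of length 4: r = 2·(1/2)^4 = 1/8).
r to a half first cousin = 0.0625 (half first cousins share one grandparent — one path of length 4: r = (1/2)^4 = 1/16).
r to a full niece or nephew = 1/4 (full aunt/uncle↔niece/nephew: two paths of length 3 through the shared grandparent pair: r = 2·(1/2)^3 = 1/4).
Summing one r·B term per recipient: 3·0.25·0.466 + 2·0.125·0.179 + 2·0.0625·0.123 + 3·0.25·0.0219 = 0.42605.

0.42605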